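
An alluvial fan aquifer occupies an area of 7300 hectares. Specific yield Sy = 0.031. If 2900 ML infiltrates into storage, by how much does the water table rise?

Δh ≈ 1.28 m

A = 7300 hectares = 7.3 × 10^7 m²
ΔV = 2900 ML = 2.9 × 10^6 m³
Δh = ΔV / (Sy × A) = 2.9 × 10^6 m³ / (0.031 × 7.3 × 10^7 m²) = 1.281 m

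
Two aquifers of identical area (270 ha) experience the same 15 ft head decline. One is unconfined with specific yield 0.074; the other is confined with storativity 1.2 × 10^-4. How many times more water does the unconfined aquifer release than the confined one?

A = 270 ha = 2.7 × 10^6 m²
Δh = 15 ft = 4.572 m
Unconfined: ΔV_u = Sy × A × Δh = 0.074 × 2.7 × 10^6 × 4.572 = 9.135 × 10^5 m³
Confined: ΔV_c = S × A × Δh = 1.2 × 10^-4 × 2.7 × 10^6 × 4.572 = 1481 m³
Ratio = ΔV_u / ΔV_c = Sy / S = 0.074 / 1.2 × 10^-4 = 616.7

ΔV_u / ΔV_c ≈ 617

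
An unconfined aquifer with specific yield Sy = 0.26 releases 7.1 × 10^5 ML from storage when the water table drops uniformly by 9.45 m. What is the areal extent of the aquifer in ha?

ΔV = 7.1 × 10^5 ML = 7.1 × 10^8 m³
A = ΔV / (Sy × Δh) = 7.1 × 10^8 / (0.26 × 9.45) = 2.89 × 10^8 m²
A = 2.89 × 10^8 m² = 28900 ha

A ≈ 28900 ha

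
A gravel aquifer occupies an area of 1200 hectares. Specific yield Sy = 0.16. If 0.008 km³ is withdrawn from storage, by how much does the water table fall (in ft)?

A = 1200 hectares = 1.2 × 10^7 m²
ΔV = 0.008 km³ = 8 × 10^6 m³
Δh = ΔV / (Sy × A) = 8 × 10^6 m³ / (0.16 × 1.2 × 10^7 m²) = 4.167 m
Δh = 4.167 m = 13.67 ft

Δh ≈ 13.7 ft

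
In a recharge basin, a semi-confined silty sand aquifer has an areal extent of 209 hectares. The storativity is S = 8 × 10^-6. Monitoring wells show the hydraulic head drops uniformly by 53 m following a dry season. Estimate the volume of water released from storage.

ΔV ≈ 886 m³

A = 209 hectares = 2.09 × 10^6 m²
ΔV = S × A × Δh = 8 × 10^-6 × 2.09 × 10^6 m² × 53 m = 886.2 m³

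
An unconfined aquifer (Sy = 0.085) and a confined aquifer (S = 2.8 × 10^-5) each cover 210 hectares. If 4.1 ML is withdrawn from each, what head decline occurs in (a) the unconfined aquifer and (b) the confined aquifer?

A = 210 hectares = 2.1 × 10^6 m²
ΔV = 4.1 ML = 4100 m³
Unconfined: Δh_u = ΔV/(Sy·A) = 4100/(0.085 × 2.1 × 10^6) = 0.02297 m
Confined: Δh_c = ΔV/(S·A) = 4100/(2.8 × 10^-5 × 2.1 × 10^6) = 69.73 m

Δh_u ≈ 0.023 m; Δh_c ≈ 69.7 m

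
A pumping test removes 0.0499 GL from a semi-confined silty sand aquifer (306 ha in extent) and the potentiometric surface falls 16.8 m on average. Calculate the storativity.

S ≈ 9.7 × 10^-4

A = 306 ha = 3.06 × 10^6 m²
ΔV = 0.0499 GL = 49900 m³
S = ΔV / (A × Δh) = 49900 m³ / (3.06 × 10^6 m² × 16.8 m) = 9.707 × 10^-4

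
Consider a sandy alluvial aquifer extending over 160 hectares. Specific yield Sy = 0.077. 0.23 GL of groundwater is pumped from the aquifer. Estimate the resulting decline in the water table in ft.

Δh ≈ 6.12 ft

A = 160 hectares = 1.6 × 10^6 m²
ΔV = 0.23 GL = 2.3 × 10^5 m³
Δh = ΔV / (Sy × A) = 2.3 × 10^5 m³ / (0.077 × 1.6 × 10^6 m²) = 1.867 m
Δh = 1.867 m = 6.125 ft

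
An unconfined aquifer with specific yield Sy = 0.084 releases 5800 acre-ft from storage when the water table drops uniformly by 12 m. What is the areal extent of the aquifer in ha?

A ≈ 710 ha

ΔV = 5800 acre-ft = 7.154 × 10^6 m³
A = ΔV / (Sy × Δh) = 7.154 × 10^6 / (0.084 × 12) = 7.097 × 10^6 m²
A = 7.097 × 10^6 m² = 709.7 ha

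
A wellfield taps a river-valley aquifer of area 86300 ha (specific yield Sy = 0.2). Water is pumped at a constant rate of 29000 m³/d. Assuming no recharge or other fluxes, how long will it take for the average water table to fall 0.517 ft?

A = 86300 ha = 8.63 × 10^8 m²
Δh = 0.517 ft = 0.1576 m
ΔV = Sy × A × Δh = 0.2 × 8.63 × 10^8 × 0.1576 = 2.72 × 10^7 m³
t = ΔV / Q = 2.72 × 10^7 m³ / 29000 m³/d = 937.9 d

t ≈ 938 days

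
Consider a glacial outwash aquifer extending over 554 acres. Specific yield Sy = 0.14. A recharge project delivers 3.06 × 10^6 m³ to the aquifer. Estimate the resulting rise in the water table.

A = 554 acres = 2.242 × 10^6 m²
Δh = ΔV / (Sy × A) = 3.06 × 10^6 m³ / (0.14 × 2.242 × 10^6 m²) = 9.749 m

Δh ≈ 9.75 m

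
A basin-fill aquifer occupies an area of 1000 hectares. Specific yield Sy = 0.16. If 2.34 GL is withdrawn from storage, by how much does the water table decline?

Δh ≈ 1.46 m

A = 1000 hectares = 1 × 10^7 m²
ΔV = 2.34 GL = 2.34 × 10^6 m³
Δh = ΔV / (Sy × A) = 2.34 × 10^6 m³ / (0.16 × 1 × 10^7 m²) = 1.462 m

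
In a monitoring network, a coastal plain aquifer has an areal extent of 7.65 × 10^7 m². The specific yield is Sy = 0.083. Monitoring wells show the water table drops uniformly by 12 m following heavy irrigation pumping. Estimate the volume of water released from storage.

ΔV ≈ 7.62 × 10^7 m³

ΔV = Sy × A × Δh = 0.083 × 7.65 × 10^7 m² × 12 m = 7.619 × 10^7 m³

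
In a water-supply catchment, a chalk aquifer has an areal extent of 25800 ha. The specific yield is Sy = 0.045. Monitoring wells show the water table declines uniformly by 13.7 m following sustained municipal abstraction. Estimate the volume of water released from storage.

ΔV ≈ 1.59 × 10^8 m³

A = 25800 ha = 2.58 × 10^8 m²
ΔV = Sy × A × Δh = 0.045 × 2.58 × 10^8 m² × 13.7 m = 1.591 × 10^8 m³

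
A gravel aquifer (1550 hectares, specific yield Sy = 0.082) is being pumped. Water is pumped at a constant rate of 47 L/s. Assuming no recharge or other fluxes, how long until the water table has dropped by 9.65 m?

t ≈ 3020 days

A = 1550 hectares = 1.55 × 10^7 m²
ΔV = Sy × A × Δh = 0.082 × 1.55 × 10^7 × 9.65 = 1.227 × 10^7 m³
Q = 47 L/s = 4061 m³/d
t = ΔV / Q = 1.227 × 10^7 m³ / 4061 m³/d = 3020 d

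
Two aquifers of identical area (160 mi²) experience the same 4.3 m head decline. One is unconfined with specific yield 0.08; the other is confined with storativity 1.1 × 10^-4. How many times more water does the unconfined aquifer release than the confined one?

ΔV_u / ΔV_c ≈ 727

A = 160 mi² = 4.144 × 10^8 m²
Unconfined: ΔV_u = Sy × A × Δh = 0.08 × 4.144 × 10^8 × 4.3 = 1.426 × 10^8 m³
Confined: ΔV_c = S × A × Δh = 1.1 × 10^-4 × 4.144 × 10^8 × 4.3 = 1.96 × 10^5 m³
Ratio = ΔV_u / ΔV_c = Sy / S = 0.08 / 1.1 × 10^-4 = 727.3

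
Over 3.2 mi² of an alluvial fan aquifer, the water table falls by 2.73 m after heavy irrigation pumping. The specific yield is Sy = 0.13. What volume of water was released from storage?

A = 3.2 mi² = 8.288 × 10^6 m²
ΔV = Sy × A × Δh = 0.13 × 8.288 × 10^6 m² × 2.73 m = 2.941 × 10^6 m³

ΔV ≈ 2.94 × 10^6 m³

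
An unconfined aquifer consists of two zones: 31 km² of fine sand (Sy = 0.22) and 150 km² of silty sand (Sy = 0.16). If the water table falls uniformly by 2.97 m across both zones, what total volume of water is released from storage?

ΔV ≈ 9.15 × 10^7 m³

A₁ = 31 km² = 3.1 × 10^7 m²; A₂ = 150 km² = 1.5 × 10^8 m²
ΔV₁ = 0.22 × 3.1 × 10^7 × 2.97 = 2.026 × 10^7 m³
ΔV₂ = 0.16 × 1.5 × 10^8 × 2.97 = 7.128 × 10^7 m³
ΔV = ΔV₁ + ΔV₂ = 9.154 × 10^7 m³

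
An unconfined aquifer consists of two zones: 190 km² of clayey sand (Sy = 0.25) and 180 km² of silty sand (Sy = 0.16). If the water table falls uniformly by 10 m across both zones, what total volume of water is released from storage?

ΔV ≈ 7.63 × 10^8 m³

A₁ = 190 km² = 1.9 × 10^8 m²; A₂ = 180 km² = 1.8 × 10^8 m²
ΔV₁ = 0.25 × 1.9 × 10^8 × 10 = 4.75 × 10^8 m³
ΔV₂ = 0.16 × 1.8 × 10^8 × 10 = 2.88 × 10^8 m³
ΔV = ΔV₁ + ΔV₂ = 7.63 × 10^8 m³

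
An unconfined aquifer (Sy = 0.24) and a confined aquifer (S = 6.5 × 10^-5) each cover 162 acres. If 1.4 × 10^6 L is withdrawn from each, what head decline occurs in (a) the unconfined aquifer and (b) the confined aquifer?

A = 162 acres = 6.556 × 10^5 m²
ΔV = 1.4 × 10^6 L = 1400 m³
Unconfined: Δh_u = ΔV/(Sy·A) = 1400/(0.24 × 6.556 × 10^5) = 0.008898 m
Confined: Δh_c = ΔV/(S·A) = 1400/(6.5 × 10^-5 × 6.556 × 10^5) = 32.85 m

Δh_u ≈ 0.0089 m; Δh_c ≈ 32.9 m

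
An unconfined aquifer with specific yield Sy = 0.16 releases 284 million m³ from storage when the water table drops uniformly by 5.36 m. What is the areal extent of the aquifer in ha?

A ≈ 33100 ha

ΔV = 284 million m³ = 2.84 × 10^8 m³
A = ΔV / (Sy × Δh) = 2.84 × 10^8 / (0.16 × 5.36) = 3.312 × 10^8 m²
A = 3.312 × 10^8 m² = 33120 ha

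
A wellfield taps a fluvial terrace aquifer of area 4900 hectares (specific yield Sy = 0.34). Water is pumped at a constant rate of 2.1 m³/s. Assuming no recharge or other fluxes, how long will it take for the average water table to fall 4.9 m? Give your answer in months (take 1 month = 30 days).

t ≈ 15 months

A = 4900 hectares = 4.9 × 10^7 m²
ΔV = Sy × A × Δh = 0.34 × 4.9 × 10^7 × 4.9 = 8.163 × 10^7 m³
Q = 2.1 m³/s = 1.814 × 10^5 m³/d
t = ΔV / Q = 8.163 × 10^7 m³ / 1.814 × 10^5 m³/d = 449.9 d
t = 449.9 d ≈ 15 months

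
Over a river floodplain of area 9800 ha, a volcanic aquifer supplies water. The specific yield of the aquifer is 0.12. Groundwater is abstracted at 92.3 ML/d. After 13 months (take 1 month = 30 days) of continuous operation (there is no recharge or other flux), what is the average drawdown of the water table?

Δh ≈ 3.06 m

A = 9800 ha = 9.8 × 10^7 m²
Q = 92.3 ML/d = 92300 m³/d
t = 13 months = 390 d
ΔV = Q × t = 92300 m³/d × 390 d = 3.6 × 10^7 m³
Δh = ΔV / (Sy × A) = 3.6 × 10^7 / (0.12 × 9.8 × 10^7) = 3.061 m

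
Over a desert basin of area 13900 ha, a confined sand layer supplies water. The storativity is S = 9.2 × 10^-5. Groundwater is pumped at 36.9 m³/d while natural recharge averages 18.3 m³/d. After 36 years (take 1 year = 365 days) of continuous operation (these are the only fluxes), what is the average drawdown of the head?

A = 13900 ha = 1.39 × 10^8 m²
Net abstraction = 36.9 − 18.3 = 18.6 m³/d
t = 36 years = 13140 d
ΔV = Q × t = 18.6 m³/d × 13140 d = 2.444 × 10^5 m³
Δh = ΔV / (S × A) = 2.444 × 10^5 / (9.2 × 10^-5 × 1.39 × 10^8) = 19.11 m

Δh ≈ 19.1 m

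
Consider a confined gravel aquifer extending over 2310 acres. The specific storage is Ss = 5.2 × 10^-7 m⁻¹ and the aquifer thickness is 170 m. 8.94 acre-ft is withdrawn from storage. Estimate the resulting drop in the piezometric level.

S = Ss × b = 5.2 × 10^-7 m⁻¹ × 170 m = 8.84 × 10^-5
A = 2310 acres = 9.348 × 10^6 m²
ΔV = 8.94 acre-ft = 11030 m³
Δh = ΔV / (S × A) = 11030 m³ / (8.84 × 10^-5 × 9.348 × 10^6 m²) = 13.34 m

Δh ≈ 13.3 m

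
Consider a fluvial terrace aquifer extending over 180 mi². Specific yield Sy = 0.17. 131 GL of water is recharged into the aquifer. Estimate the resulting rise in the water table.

A = 180 mi² = 4.662 × 10^8 m²
ΔV = 131 GL = 1.31 × 10^8 m³
Δh = ΔV / (Sy × A) = 1.31 × 10^8 m³ / (0.17 × 4.662 × 10^8 m²) = 1.653 m

Δh ≈ 1.65 m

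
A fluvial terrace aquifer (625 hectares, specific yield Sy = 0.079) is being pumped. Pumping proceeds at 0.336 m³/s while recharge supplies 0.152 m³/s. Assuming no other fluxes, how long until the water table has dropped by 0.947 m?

A = 625 hectares = 6.25 × 10^6 m²
ΔV = Sy × A × Δh = 0.079 × 6.25 × 10^6 × 0.947 = 4.676 × 10^5 m³
Net withdrawal = 0.336 − 0.152 = 0.184 m³/s = 15900 m³/d
t = ΔV / Q = 4.676 × 10^5 m³ / 15900 m³/d = 29.41 d

t ≈ 29.4 days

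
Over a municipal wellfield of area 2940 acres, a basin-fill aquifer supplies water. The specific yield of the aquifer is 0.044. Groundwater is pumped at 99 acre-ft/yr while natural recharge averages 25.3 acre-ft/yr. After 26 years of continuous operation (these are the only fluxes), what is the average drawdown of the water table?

Δh ≈ 4.51 m

A = 2940 acres = 1.19 × 10^7 m²
Net abstraction = 99 − 25.3 = 73.7 acre-ft/yr
Q_net = 73.7 acre-ft/yr = 249.1 m³/d
t = 26 years = 9490 d
ΔV = Q × t = 249.1 m³/d × 9490 d = 2.364 × 10^6 m³
Δh = ΔV / (Sy × A) = 2.364 × 10^6 / (0.044 × 1.19 × 10^7) = 4.515 m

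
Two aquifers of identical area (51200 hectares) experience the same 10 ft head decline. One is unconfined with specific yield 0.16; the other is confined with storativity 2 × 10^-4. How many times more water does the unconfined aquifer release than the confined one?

ΔV_u / ΔV_c ≈ 800

A = 51200 hectares = 5.12 × 10^8 m²
Δh = 10 ft = 3.048 m
Unconfined: ΔV_u = Sy × A × Δh = 0.16 × 5.12 × 10^8 × 3.048 = 2.497 × 10^8 m³
Confined: ΔV_c = S × A × Δh = 2 × 10^-4 × 5.12 × 10^8 × 3.048 = 3.121 × 10^5 m³
Ratio = ΔV_u / ΔV_c = Sy / S = 0.16 / 2 × 10^-4 = 800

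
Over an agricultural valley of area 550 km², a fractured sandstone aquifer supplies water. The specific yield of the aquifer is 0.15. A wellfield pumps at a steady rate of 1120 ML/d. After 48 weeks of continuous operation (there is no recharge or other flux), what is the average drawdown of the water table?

Δh ≈ 4.56 m

A = 550 km² = 5.5 × 10^8 m²
Q = 1120 ML/d = 1.12 × 10^6 m³/d
t = 48 weeks = 336 d
ΔV = Q × t = 1.12 × 10^6 m³/d × 336 d = 3.763 × 10^8 m³
Δh = ΔV / (Sy × A) = 3.763 × 10^8 / (0.15 × 5.5 × 10^8) = 4.561 m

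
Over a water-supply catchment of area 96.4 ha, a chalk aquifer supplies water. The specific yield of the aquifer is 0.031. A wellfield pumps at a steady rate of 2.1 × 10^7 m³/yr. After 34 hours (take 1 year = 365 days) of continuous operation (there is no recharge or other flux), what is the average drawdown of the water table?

Δh ≈ 2.73 m

A = 96.4 ha = 9.64 × 10^5 m²
Q = 2.1 × 10^7 m³/yr = 57530 m³/d
t = 34 hours = 1.417 d
ΔV = Q × t = 57530 m³/d × 1.417 d = 81510 m³
Δh = ΔV / (Sy × A) = 81510 / (0.031 × 9.64 × 10^5) = 2.727 m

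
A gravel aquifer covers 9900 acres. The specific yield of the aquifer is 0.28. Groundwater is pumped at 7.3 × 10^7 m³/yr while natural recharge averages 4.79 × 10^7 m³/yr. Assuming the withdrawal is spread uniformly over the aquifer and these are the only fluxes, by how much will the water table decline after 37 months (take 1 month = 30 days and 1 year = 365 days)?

Δh ≈ 6.8 m

A = 9900 acres = 4.006 × 10^7 m²
Net abstraction = 7.3 × 10^7 − 4.79 × 10^7 = 2.51 × 10^7 m³/yr
Q_net = 2.51 × 10^7 m³/yr = 68770 m³/d
t = 37 months = 1110 d
ΔV = Q × t = 68770 m³/d × 1110 d = 7.633 × 10^7 m³
Δh = ΔV / (Sy × A) = 7.633 × 10^7 / (0.28 × 4.006 × 10^7) = 6.804 m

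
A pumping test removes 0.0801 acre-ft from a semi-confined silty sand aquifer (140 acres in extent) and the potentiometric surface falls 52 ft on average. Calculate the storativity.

S ≈ 1.1 × 10^-5

A = 140 acres = 5.666 × 10^5 m²
Δh = 52 ft = 15.85 m
ΔV = 0.0801 acre-ft = 98.8 m³
S = ΔV / (A × Δh) = 98.8 m³ / (5.666 × 10^5 m² × 15.85 m) = 1.1 × 10^-5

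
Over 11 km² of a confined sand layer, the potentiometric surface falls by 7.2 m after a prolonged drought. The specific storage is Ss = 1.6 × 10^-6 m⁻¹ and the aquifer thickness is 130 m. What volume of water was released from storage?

S = Ss × b = 1.6 × 10^-6 m⁻¹ × 130 m = 2.08 × 10^-4
A = 11 km² = 1.1 × 10^7 m²
ΔV = S × A × Δh = 2.08 × 10^-4 × 1.1 × 10^7 m² × 7.2 m = 16470 m³

ΔV ≈ 16500 m³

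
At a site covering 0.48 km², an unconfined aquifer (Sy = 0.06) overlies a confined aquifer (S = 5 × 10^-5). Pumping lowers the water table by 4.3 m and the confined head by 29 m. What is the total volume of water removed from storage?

A = 0.48 km² = 4.8 × 10^5 m²
Unconfined: ΔV_u = Sy × A × Δh_u = 0.06 × 4.8 × 10^5 × 4.3 = 1.238 × 10^5 m³
Confined: ΔV_c = S × A × Δh_c = 5 × 10^-5 × 4.8 × 10^5 × 29 = 696 m³
Total ΔV = 1.238 × 10^5 + 696 = 1.245 × 10^5 m³

ΔV ≈ 1.25 × 10^5 m³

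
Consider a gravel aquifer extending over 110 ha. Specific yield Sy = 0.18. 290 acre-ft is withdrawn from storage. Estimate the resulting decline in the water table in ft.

A = 110 ha = 1.1 × 10^6 m²
ΔV = 290 acre-ft = 3.577 × 10^5 m³
Δh = ΔV / (Sy × A) = 3.577 × 10^5 m³ / (0.18 × 1.1 × 10^6 m²) = 1.807 m
Δh = 1.807 m = 5.927 ft

Δh ≈ 5.93 ft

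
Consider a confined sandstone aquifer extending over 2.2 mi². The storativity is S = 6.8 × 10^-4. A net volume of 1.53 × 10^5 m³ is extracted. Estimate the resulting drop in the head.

Δh ≈ 39.5 m

A = 2.2 mi² = 5.698 × 10^6 m²
Δh = ΔV / (S × A) = 1.53 × 10^5 m³ / (6.8 × 10^-4 × 5.698 × 10^6 m²) = 39.49 m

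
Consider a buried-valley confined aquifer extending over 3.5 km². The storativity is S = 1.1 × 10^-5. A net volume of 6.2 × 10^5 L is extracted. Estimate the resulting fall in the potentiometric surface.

Δh ≈ 16.1 m

A = 3.5 km² = 3.5 × 10^6 m²
ΔV = 6.2 × 10^5 L = 620 m³
Δh = ΔV / (S × A) = 620 m³ / (1.1 × 10^-5 × 3.5 × 10^6 m²) = 16.1 m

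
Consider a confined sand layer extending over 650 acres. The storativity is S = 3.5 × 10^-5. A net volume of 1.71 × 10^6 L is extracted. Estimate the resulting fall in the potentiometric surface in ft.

A = 650 acres = 2.63 × 10^6 m²
ΔV = 1.71 × 10^6 L = 1710 m³
Δh = ΔV / (S × A) = 1710 m³ / (3.5 × 10^-5 × 2.63 × 10^6 m²) = 18.57 m
Δh = 18.57 m = 60.94 ft

Δh ≈ 60.9 ft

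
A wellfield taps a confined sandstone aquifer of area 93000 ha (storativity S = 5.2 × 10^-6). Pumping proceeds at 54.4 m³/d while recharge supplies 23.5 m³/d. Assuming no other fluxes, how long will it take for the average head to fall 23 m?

A = 93000 ha = 9.3 × 10^8 m²
ΔV = S × A × Δh = 5.2 × 10^-6 × 9.3 × 10^8 × 23 = 1.112 × 10^5 m³
Net withdrawal = 54.4 − 23.5 = 30.9 m³/d
t = ΔV / Q = 1.112 × 10^5 m³ / 30.9 m³/d = 3600 d

t ≈ 3600 days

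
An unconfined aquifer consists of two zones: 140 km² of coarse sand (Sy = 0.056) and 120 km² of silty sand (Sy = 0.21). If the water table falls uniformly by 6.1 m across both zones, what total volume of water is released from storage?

A₁ = 140 km² = 1.4 × 10^8 m²; A₂ = 120 km² = 1.2 × 10^8 m²
ΔV₁ = 0.056 × 1.4 × 10^8 × 6.1 = 4.782 × 10^7 m³
ΔV₂ = 0.21 × 1.2 × 10^8 × 6.1 = 1.537 × 10^8 m³
ΔV = ΔV₁ + ΔV₂ = 2.015 × 10^8 m³

ΔV ≈ 2.02 × 10^8 m³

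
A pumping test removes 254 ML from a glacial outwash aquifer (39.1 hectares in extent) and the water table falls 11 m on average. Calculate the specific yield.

A = 39.1 hectares = 3.91 × 10^5 m²
ΔV = 254 ML = 2.54 × 10^5 m³
Sy = ΔV / (A × Δh) = 2.54 × 10^5 m³ / (3.91 × 10^5 m² × 11 m) = 0.05906

Sy ≈ 0.059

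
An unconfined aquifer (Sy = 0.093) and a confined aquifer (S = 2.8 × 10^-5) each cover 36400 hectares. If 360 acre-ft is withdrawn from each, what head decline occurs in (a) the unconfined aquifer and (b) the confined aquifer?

Δh_u ≈ 0.0131 m; Δh_c ≈ 43.6 m

A = 36400 hectares = 3.64 × 10^8 m²
ΔV = 360 acre-ft = 4.441 × 10^5 m³
Unconfined: Δh_u = ΔV/(Sy·A) = 4.441 × 10^5/(0.093 × 3.64 × 10^8) = 0.01312 m
Confined: Δh_c = ΔV/(S·A) = 4.441 × 10^5/(2.8 × 10^-5 × 3.64 × 10^8) = 43.57 m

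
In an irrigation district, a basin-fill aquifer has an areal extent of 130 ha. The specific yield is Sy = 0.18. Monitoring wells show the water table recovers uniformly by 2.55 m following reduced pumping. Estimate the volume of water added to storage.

A = 130 ha = 1.3 × 10^6 m²
ΔV = Sy × A × Δh = 0.18 × 1.3 × 10^6 m² × 2.55 m = 5.967 × 10^5 m³

ΔV ≈ 5.97 × 10^5 m³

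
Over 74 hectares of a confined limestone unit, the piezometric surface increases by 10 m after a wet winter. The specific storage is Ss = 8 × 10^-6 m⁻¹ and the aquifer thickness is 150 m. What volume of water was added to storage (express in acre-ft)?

S = Ss × b = 8 × 10^-6 m⁻¹ × 150 m = 1.2 × 10^-3
A = 74 hectares = 7.4 × 10^5 m²
ΔV = S × A × Δh = 0.0012 × 7.4 × 10^5 m² × 10 m = 8880 m³
ΔV = 8880 m³ = 7.199 acre-ft

ΔV ≈ 7.2 acre-ft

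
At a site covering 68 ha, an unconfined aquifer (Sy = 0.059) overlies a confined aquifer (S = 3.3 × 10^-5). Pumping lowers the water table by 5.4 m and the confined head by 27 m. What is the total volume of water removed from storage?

A = 68 ha = 6.8 × 10^5 m²
Unconfined: ΔV_u = Sy × A × Δh_u = 0.059 × 6.8 × 10^5 × 5.4 = 2.166 × 10^5 m³
Confined: ΔV_c = S × A × Δh_c = 3.3 × 10^-5 × 6.8 × 10^5 × 27 = 605.9 m³
Total ΔV = 2.166 × 10^5 + 605.9 = 2.173 × 10^5 m³

ΔV ≈ 2.17 × 10^5 m³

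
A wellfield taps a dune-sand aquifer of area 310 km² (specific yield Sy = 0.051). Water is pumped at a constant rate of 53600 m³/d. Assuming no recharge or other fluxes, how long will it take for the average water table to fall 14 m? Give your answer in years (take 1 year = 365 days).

t ≈ 11.3 years

A = 310 km² = 3.1 × 10^8 m²
ΔV = Sy × A × Δh = 0.051 × 3.1 × 10^8 × 14 = 2.213 × 10^8 m³
t = ΔV / Q = 2.213 × 10^8 m³ / 53600 m³/d = 4129 d
t = 4129 d ≈ 11.31 years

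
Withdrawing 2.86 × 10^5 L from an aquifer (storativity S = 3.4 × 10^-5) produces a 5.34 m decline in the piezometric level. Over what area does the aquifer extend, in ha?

ΔV = 2.86 × 10^5 L = 286 m³
A = ΔV / (S × Δh) = 286 / (3.4 × 10^-5 × 5.34) = 1.575 × 10^6 m²
A = 1.575 × 10^6 m² = 157.5 ha

A ≈ 158 ha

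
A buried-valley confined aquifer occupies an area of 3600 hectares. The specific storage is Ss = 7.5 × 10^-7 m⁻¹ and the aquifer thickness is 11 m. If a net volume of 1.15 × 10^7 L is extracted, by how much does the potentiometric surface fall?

Δh ≈ 38.7 m

S = Ss × b = 7.5 × 10^-7 m⁻¹ × 11 m = 8.25 × 10^-6
A = 3600 hectares = 3.6 × 10^7 m²
ΔV = 1.15 × 10^7 L = 11500 m³
Δh = ΔV / (S × A) = 11500 m³ / (8.25 × 10^-6 × 3.6 × 10^7 m²) = 38.72 m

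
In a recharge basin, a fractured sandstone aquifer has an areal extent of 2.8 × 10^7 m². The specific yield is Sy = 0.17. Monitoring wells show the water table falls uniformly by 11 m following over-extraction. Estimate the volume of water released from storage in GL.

ΔV = Sy × A × Δh = 0.17 × 2.8 × 10^7 m² × 11 m = 5.236 × 10^7 m³
ΔV = 5.236 × 10^7 m³ = 52.36 GL

ΔV ≈ 52.4 GL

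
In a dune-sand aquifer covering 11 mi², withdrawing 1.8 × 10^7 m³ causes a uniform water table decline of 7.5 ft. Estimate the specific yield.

Sy ≈ 0.28

A = 11 mi² = 2.849 × 10^7 m²
Δh = 7.5 ft = 2.286 m
Sy = ΔV / (A × Δh) = 1.8 × 10^7 m³ / (2.849 × 10^7 m² × 2.286 m) = 0.2764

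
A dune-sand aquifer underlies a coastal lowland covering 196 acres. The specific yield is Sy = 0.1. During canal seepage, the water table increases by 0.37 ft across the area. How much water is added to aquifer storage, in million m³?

ΔV ≈ 0.00895 million m³

A = 196 acres = 7.932 × 10^5 m²
Δh = 0.37 ft = 0.1128 m
ΔV = Sy × A × Δh = 0.1 × 7.932 × 10^5 m² × 0.1128 m = 8945 m³
ΔV = 8945 m³ = 0.008945 million m³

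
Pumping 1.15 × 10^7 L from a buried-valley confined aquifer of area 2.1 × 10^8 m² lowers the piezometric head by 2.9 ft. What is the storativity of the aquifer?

Δh = 2.9 ft = 0.8839 m
ΔV = 1.15 × 10^7 L = 11500 m³
S = ΔV / (A × Δh) = 11500 m³ / (2.1 × 10^8 m² × 0.8839 m) = 6.195 × 10^-5

S ≈ 6.2 × 10^-5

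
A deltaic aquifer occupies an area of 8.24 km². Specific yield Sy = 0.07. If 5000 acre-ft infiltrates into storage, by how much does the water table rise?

A = 8.24 km² = 8.24 × 10^6 m²
ΔV = 5000 acre-ft = 6.167 × 10^6 m³
Δh = ΔV / (Sy × A) = 6.167 × 10^6 m³ / (0.07 × 8.24 × 10^6 m²) = 10.69 m

Δh ≈ 10.7 m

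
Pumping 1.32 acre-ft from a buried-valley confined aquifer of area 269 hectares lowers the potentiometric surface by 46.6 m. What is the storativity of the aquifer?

S ≈ 1.3 × 10^-5

A = 269 hectares = 2.69 × 10^6 m²
ΔV = 1.32 acre-ft = 1628 m³
S = ΔV / (A × Δh) = 1628 m³ / (2.69 × 10^6 m² × 46.6 m) = 1.299 × 10^-5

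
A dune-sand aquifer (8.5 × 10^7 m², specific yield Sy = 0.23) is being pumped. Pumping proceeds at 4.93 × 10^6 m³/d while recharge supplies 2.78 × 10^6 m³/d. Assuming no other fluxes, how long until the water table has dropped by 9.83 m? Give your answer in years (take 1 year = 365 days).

t ≈ 0.245 years

ΔV = Sy × A × Δh = 0.23 × 8.5 × 10^7 × 9.83 = 1.922 × 10^8 m³
Net withdrawal = 4.93 × 10^6 − 2.78 × 10^6 = 2.15 × 10^6 m³/d
t = ΔV / Q = 1.922 × 10^8 m³ / 2.15 × 10^6 m³/d = 89.38 d
t = 89.38 d ≈ 0.2449 years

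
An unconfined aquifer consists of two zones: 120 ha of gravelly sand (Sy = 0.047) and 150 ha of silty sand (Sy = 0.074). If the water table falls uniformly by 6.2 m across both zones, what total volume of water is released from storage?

ΔV ≈ 1.04 × 10^6 m³

A₁ = 120 ha = 1.2 × 10^6 m²; A₂ = 150 ha = 1.5 × 10^6 m²
ΔV₁ = 0.047 × 1.2 × 10^6 × 6.2 = 3.497 × 10^5 m³
ΔV₂ = 0.074 × 1.5 × 10^6 × 6.2 = 6.882 × 10^5 m³
ΔV = ΔV₁ + ΔV₂ = 1.038 × 10^6 m³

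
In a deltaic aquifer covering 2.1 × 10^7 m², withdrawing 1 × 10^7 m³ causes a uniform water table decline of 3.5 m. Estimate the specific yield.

Sy = ΔV / (A × Δh) = 1 × 10^7 m³ / (2.1 × 10^7 m² × 3.5 m) = 0.1361

Sy ≈ 0.14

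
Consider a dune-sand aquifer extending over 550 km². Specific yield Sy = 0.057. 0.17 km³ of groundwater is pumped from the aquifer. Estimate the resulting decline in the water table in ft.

A = 550 km² = 5.5 × 10^8 m²
ΔV = 0.17 km³ = 1.7 × 10^8 m³
Δh = ΔV / (Sy × A) = 1.7 × 10^8 m³ / (0.057 × 5.5 × 10^8 m²) = 5.423 m
Δh = 5.423 m = 17.79 ft

Δh ≈ 17.8 ft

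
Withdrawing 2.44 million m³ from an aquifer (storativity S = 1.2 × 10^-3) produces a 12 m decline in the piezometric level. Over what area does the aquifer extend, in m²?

ΔV = 2.44 million m³ = 2.44 × 10^6 m³
A = ΔV / (S × Δh) = 2.44 × 10^6 / (0.0012 × 12) = 1.694 × 10^8 m²

A ≈ 1.69 × 10^8 m²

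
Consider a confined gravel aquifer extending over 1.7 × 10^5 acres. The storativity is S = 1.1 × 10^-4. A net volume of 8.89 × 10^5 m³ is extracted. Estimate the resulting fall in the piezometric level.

Δh ≈ 11.7 m

A = 1.7 × 10^5 acres = 6.88 × 10^8 m²
Δh = ΔV / (S × A) = 8.89 × 10^5 m³ / (1.1 × 10^-4 × 6.88 × 10^8 m²) = 11.75 m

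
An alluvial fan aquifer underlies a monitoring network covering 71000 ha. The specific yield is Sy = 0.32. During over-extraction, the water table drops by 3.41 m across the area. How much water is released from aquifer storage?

A = 71000 ha = 7.1 × 10^8 m²
ΔV = Sy × A × Δh = 0.32 × 7.1 × 10^8 m² × 3.41 m = 7.748 × 10^8 m³

ΔV ≈ 7.75 × 10^8 m³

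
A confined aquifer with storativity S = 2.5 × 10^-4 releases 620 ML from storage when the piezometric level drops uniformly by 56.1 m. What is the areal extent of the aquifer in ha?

ΔV = 620 ML = 6.2 × 10^5 m³
A = ΔV / (S × Δh) = 6.2 × 10^5 / (2.5 × 10^-4 × 56.1) = 4.421 × 10^7 m²
A = 4.421 × 10^7 m² = 4421 ha

A ≈ 4420 ha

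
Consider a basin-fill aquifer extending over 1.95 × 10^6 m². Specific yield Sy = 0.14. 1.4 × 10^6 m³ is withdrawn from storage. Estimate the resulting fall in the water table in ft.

Δh ≈ 16.8 ft

Δh = ΔV / (Sy × A) = 1.4 × 10^6 m³ / (0.14 × 1.95 × 10^6 m²) = 5.128 m
Δh = 5.128 m = 16.82 ft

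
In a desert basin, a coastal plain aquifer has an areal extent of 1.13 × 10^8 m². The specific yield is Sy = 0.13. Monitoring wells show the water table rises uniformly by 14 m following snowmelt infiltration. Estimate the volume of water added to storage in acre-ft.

ΔV = Sy × A × Δh = 0.13 × 1.13 × 10^8 m² × 14 m = 2.057 × 10^8 m³
ΔV = 2.057 × 10^8 m³ = 1.667 × 10^5 acre-ft

ΔV ≈ 1.67 × 10^5 acre-ft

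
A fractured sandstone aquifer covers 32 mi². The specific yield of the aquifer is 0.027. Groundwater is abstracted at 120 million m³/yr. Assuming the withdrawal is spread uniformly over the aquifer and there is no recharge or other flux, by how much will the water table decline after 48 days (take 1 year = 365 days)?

A = 32 mi² = 8.288 × 10^7 m²
Q = 120 million m³/yr = 3.288 × 10^5 m³/d
ΔV = Q × t = 3.288 × 10^5 m³/d × 48 d = 1.578 × 10^7 m³
Δh = ΔV / (Sy × A) = 1.578 × 10^7 / (0.027 × 8.288 × 10^7) = 7.052 m

Δh ≈ 7.05 m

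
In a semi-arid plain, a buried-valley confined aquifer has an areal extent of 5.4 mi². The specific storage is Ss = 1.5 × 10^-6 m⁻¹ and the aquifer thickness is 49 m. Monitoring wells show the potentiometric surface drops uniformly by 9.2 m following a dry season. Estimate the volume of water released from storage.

ΔV ≈ 9460 m³

S = Ss × b = 1.5 × 10^-6 m⁻¹ × 49 m = 7.35 × 10^-5
A = 5.4 mi² = 1.399 × 10^7 m²
ΔV = S × A × Δh = 7.35 × 10^-5 × 1.399 × 10^7 m² × 9.2 m = 9457 m³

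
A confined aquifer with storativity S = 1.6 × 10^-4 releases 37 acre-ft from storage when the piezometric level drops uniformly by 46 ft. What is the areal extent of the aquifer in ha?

A ≈ 2030 ha

Δh = 46 ft = 14.02 m
ΔV = 37 acre-ft = 45640 m³
A = ΔV / (S × Δh) = 45640 / (1.6 × 10^-4 × 14.02) = 2.034 × 10^7 m²
A = 2.034 × 10^7 m² = 2034 ha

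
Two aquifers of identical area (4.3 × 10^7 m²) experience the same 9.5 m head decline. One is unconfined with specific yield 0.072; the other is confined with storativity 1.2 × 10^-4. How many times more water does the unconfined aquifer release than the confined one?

Unconfined: ΔV_u = Sy × A × Δh = 0.072 × 4.3 × 10^7 × 9.5 = 2.941 × 10^7 m³
Confined: ΔV_c = S × A × Δh = 1.2 × 10^-4 × 4.3 × 10^7 × 9.5 = 49020 m³
Ratio = ΔV_u / ΔV_c = Sy / S = 0.072 / 1.2 × 10^-4 = 600

ΔV_u / ΔV_c ≈ 600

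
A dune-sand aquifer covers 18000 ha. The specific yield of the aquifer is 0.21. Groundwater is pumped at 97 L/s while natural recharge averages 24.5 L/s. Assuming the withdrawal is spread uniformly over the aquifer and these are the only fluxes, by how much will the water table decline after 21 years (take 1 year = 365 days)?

Δh ≈ 1.27 m

A = 18000 ha = 1.8 × 10^8 m²
Net abstraction = 97 − 24.5 = 72.5 L/s
Q_net = 72.5 L/s = 6264 m³/d
t = 21 years = 7665 d
ΔV = Q × t = 6264 m³/d × 7665 d = 4.801 × 10^7 m³
Δh = ΔV / (Sy × A) = 4.801 × 10^7 / (0.21 × 1.8 × 10^8) = 1.27 m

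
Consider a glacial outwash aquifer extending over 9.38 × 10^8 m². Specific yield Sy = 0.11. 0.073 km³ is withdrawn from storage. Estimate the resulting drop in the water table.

ΔV = 0.073 km³ = 7.3 × 10^7 m³
Δh = ΔV / (Sy × A) = 7.3 × 10^7 m³ / (0.11 × 9.38 × 10^8 m²) = 0.7075 m

Δh ≈ 0.708 m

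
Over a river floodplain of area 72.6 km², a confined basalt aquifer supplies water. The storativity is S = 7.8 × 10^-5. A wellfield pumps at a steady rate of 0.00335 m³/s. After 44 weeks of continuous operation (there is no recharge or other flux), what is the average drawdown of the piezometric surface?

Δh ≈ 15.7 m

A = 72.6 km² = 7.26 × 10^7 m²
Q = 0.00335 m³/s = 289.4 m³/d
t = 44 weeks = 308 d
ΔV = Q × t = 289.4 m³/d × 308 d = 89150 m³
Δh = ΔV / (S × A) = 89150 / (7.8 × 10^-5 × 7.26 × 10^7) = 15.74 m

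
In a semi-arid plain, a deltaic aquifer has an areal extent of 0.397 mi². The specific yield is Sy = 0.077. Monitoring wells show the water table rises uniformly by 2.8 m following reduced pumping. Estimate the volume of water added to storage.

A = 0.397 mi² = 1.028 × 10^6 m²
ΔV = Sy × A × Δh = 0.077 × 1.028 × 10^6 m² × 2.8 m = 2.217 × 10^5 m³

ΔV ≈ 2.22 × 10^5 m³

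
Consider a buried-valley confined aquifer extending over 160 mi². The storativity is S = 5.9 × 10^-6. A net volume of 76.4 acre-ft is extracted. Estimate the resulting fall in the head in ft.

Δh ≈ 126 ft

A = 160 mi² = 4.144 × 10^8 m²
ΔV = 76.4 acre-ft = 94240 m³
Δh = ΔV / (S × A) = 94240 m³ / (5.9 × 10^-6 × 4.144 × 10^8 m²) = 38.54 m
Δh = 38.54 m = 126.5 ft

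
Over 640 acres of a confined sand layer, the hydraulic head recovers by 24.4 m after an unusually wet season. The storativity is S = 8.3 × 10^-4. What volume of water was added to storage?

A = 640 acres = 2.59 × 10^6 m²
ΔV = S × A × Δh = 8.3 × 10^-4 × 2.59 × 10^6 m² × 24.4 m = 52450 m³

ΔV ≈ 52500 m³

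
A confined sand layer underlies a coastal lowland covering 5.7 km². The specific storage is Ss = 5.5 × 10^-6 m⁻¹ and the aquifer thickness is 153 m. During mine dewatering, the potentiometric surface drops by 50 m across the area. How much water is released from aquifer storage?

ΔV ≈ 2.4 × 10^5 m³

S = Ss × b = 5.5 × 10^-6 m⁻¹ × 153 m = 8.415 × 10^-4
A = 5.7 km² = 5.7 × 10^6 m²
ΔV = S × A × Δh = 8.415 × 10^-4 × 5.7 × 10^6 m² × 50 m = 2.398 × 10^5 m³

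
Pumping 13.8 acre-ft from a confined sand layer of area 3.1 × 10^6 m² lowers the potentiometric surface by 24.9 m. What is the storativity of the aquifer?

ΔV = 13.8 acre-ft = 17020 m³
S = ΔV / (A × Δh) = 17020 m³ / (3.1 × 10^6 m² × 24.9 m) = 2.205 × 10^-4

S ≈ 2.2 × 10^-4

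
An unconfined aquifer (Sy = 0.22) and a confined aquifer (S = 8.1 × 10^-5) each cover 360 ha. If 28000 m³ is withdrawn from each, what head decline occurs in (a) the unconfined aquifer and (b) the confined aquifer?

Δh_u ≈ 0.0354 m; Δh_c ≈ 96 m

A = 360 ha = 3.6 × 10^6 m²
Unconfined: Δh_u = ΔV/(Sy·A) = 28000/(0.22 × 3.6 × 10^6) = 0.03535 m
Confined: Δh_c = ΔV/(S·A) = 28000/(8.1 × 10^-5 × 3.6 × 10^6) = 96.02 m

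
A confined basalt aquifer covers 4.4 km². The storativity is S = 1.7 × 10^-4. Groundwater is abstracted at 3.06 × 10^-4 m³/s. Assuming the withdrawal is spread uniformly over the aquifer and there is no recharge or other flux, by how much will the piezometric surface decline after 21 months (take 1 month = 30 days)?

Δh ≈ 22.3 m

A = 4.4 km² = 4.4 × 10^6 m²
Q = 3.06 × 10^-4 m³/s = 26.44 m³/d
t = 21 months = 630 d
ΔV = Q × t = 26.44 m³/d × 630 d = 16660 m³
Δh = ΔV / (S × A) = 16660 / (1.7 × 10^-4 × 4.4 × 10^6) = 22.27 m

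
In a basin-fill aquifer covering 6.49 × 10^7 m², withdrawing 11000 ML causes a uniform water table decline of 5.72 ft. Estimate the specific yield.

Δh = 5.72 ft = 1.743 m
ΔV = 11000 ML = 1.1 × 10^7 m³
Sy = ΔV / (A × Δh) = 1.1 × 10^7 m³ / (6.49 × 10^7 m² × 1.743 m) = 0.09722

Sy ≈ 0.097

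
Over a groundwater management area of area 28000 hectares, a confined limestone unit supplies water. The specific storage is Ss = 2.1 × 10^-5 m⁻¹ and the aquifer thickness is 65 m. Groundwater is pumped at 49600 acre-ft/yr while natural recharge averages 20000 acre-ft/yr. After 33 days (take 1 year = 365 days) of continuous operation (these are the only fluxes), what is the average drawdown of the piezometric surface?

Δh ≈ 8.64 m

S = Ss × b = 2.1 × 10^-5 m⁻¹ × 65 m = 1.365 × 10^-3
A = 28000 hectares = 2.8 × 10^8 m²
Net abstraction = 49600 − 20000 = 29600 acre-ft/yr
Q_net = 29600 acre-ft/yr = 1 × 10^5 m³/d
ΔV = Q × t = 1 × 10^5 m³/d × 33 d = 3.301 × 10^6 m³
Δh = ΔV / (S × A) = 3.301 × 10^6 / (0.001365 × 2.8 × 10^8) = 8.637 m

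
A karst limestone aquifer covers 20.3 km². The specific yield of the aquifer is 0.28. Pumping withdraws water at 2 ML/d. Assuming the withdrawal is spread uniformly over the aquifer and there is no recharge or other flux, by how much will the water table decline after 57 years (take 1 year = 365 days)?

A = 20.3 km² = 2.03 × 10^7 m²
Q = 2 ML/d = 2000 m³/d
t = 57 years = 20800 d
ΔV = Q × t = 2000 m³/d × 20800 d = 4.161 × 10^7 m³
Δh = ΔV / (Sy × A) = 4.161 × 10^7 / (0.28 × 2.03 × 10^7) = 7.321 m

Δh ≈ 7.32 m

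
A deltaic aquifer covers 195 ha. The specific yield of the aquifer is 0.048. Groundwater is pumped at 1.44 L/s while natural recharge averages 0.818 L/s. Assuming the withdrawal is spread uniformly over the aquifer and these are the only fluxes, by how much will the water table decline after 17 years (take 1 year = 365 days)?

Δh ≈ 3.56 m

A = 195 ha = 1.95 × 10^6 m²
Net abstraction = 1.44 − 0.818 = 0.622 L/s
Q_net = 0.622 L/s = 53.74 m³/d
t = 17 years = 6205 d
ΔV = Q × t = 53.74 m³/d × 6205 d = 3.335 × 10^5 m³
Δh = ΔV / (Sy × A) = 3.335 × 10^5 / (0.048 × 1.95 × 10^6) = 3.563 m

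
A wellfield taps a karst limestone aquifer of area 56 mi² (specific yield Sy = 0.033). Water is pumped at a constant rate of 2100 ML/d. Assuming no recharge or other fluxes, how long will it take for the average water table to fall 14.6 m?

A = 56 mi² = 1.45 × 10^8 m²
ΔV = Sy × A × Δh = 0.033 × 1.45 × 10^8 × 14.6 = 6.988 × 10^7 m³
Q = 2100 ML/d = 2.1 × 10^6 m³/d
t = ΔV / Q = 6.988 × 10^7 m³ / 2.1 × 10^6 m³/d = 33.28 d

t ≈ 33.3 days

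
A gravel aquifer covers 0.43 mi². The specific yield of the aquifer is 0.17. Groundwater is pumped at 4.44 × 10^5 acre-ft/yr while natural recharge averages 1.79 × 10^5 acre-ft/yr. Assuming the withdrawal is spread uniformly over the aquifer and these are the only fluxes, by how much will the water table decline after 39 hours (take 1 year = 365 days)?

A = 0.43 mi² = 1.114 × 10^6 m²
Net abstraction = 4.44 × 10^5 − 1.79 × 10^5 = 2.65 × 10^5 acre-ft/yr
Q_net = 2.65 × 10^5 acre-ft/yr = 8.955 × 10^5 m³/d
t = 39 hours = 1.625 d
ΔV = Q × t = 8.955 × 10^5 m³/d × 1.625 d = 1.455 × 10^6 m³
Δh = ΔV / (Sy × A) = 1.455 × 10^6 / (0.17 × 1.114 × 10^6) = 7.686 m

Δh ≈ 7.69 m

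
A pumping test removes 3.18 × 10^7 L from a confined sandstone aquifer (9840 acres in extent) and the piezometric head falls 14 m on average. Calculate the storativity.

A = 9840 acres = 3.982 × 10^7 m²
ΔV = 3.18 × 10^7 L = 31800 m³
S = ΔV / (A × Δh) = 31800 m³ / (3.982 × 10^7 m² × 14 m) = 5.704 × 10^-5

S ≈ 5.7 × 10^-5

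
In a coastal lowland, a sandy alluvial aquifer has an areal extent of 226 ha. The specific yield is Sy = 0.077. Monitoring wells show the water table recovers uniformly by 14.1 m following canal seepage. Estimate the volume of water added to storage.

A = 226 ha = 2.26 × 10^6 m²
ΔV = Sy × A × Δh = 0.077 × 2.26 × 10^6 m² × 14.1 m = 2.454 × 10^6 m³

ΔV ≈ 2.45 × 10^6 m³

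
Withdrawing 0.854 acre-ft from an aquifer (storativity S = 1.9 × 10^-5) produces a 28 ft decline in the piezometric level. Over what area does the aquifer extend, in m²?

Δh = 28 ft = 8.534 m
ΔV = 0.854 acre-ft = 1053 m³
A = ΔV / (S × Δh) = 1053 / (1.9 × 10^-5 × 8.534) = 6.496 × 10^6 m²

A ≈ 6.5 × 10^6 m²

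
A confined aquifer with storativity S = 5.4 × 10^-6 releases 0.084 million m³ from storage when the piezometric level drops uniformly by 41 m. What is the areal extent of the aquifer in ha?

A ≈ 37900 ha

ΔV = 0.084 million m³ = 84000 m³
A = ΔV / (S × Δh) = 84000 / (5.4 × 10^-6 × 41) = 3.794 × 10^8 m²
A = 3.794 × 10^8 m² = 37940 ha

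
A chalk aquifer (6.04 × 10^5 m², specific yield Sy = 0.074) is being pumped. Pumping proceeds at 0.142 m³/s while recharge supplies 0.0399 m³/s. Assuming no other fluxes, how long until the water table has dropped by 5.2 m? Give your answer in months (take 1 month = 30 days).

ΔV = Sy × A × Δh = 0.074 × 6.04 × 10^5 × 5.2 = 2.324 × 10^5 m³
Net withdrawal = 0.142 − 0.0399 = 0.1021 m³/s = 8821 m³/d
t = ΔV / Q = 2.324 × 10^5 m³ / 8821 m³/d = 26.35 d
t = 26.35 d ≈ 0.8782 months

t ≈ 0.878 months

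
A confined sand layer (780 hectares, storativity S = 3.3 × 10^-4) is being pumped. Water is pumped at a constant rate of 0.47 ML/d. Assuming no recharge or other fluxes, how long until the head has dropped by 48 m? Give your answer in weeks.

t ≈ 37.6 weeks

A = 780 hectares = 7.8 × 10^6 m²
ΔV = S × A × Δh = 3.3 × 10^-4 × 7.8 × 10^6 × 48 = 1.236 × 10^5 m³
Q = 0.47 ML/d = 470 m³/d
t = ΔV / Q = 1.236 × 10^5 m³ / 470 m³/d = 262.9 d
t = 262.9 d ≈ 37.55 weeks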